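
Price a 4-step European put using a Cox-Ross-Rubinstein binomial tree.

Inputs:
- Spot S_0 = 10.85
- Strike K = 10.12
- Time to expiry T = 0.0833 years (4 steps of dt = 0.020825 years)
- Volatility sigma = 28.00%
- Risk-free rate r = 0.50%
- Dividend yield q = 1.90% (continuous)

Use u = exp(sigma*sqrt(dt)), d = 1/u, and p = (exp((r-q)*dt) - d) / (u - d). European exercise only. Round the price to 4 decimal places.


Answer: Price = V(0,0) = 0.0915

Derivation:
dt = T/N = 0.020825
u = exp(sigma*sqrt(dt)) = 1.041234; d = 1/u = 0.960399
p = (exp((r-q)*dt) - d) / (u - d) = 0.486294
Discount per step: exp(-r*dt) = 0.999896
Stock lattice S(k, i) with i counting down-moves:
  k=0: S(0,0) = 10.8500
  k=1: S(1,0) = 11.2974; S(1,1) = 10.4203
  k=2: S(2,0) = 11.7632; S(2,1) = 10.8500; S(2,2) = 10.0077
  k=3: S(3,0) = 12.2483; S(3,1) = 11.2974; S(3,2) = 10.4203; S(3,3) = 9.6114
  k=4: S(4,0) = 12.7533; S(4,1) = 11.7632; S(4,2) = 10.8500; S(4,3) = 10.0077; S(4,4) = 9.2307
Terminal payoffs V(N, i) = max(K - S_T, 0):
  V(4,0) = 0.000000; V(4,1) = 0.000000; V(4,2) = 0.000000; V(4,3) = 0.112326; V(4,4) = 0.889259
Backward induction: V(k, i) = exp(-r*dt) * [p * V(k+1, i) + (1-p) * V(k+1, i+1)].
  V(3,0) = exp(-r*dt) * [p*0.000000 + (1-p)*0.000000] = 0.000000
  V(3,1) = exp(-r*dt) * [p*0.000000 + (1-p)*0.000000] = 0.000000
  V(3,2) = exp(-r*dt) * [p*0.000000 + (1-p)*0.112326] = 0.057697
  V(3,3) = exp(-r*dt) * [p*0.112326 + (1-p)*0.889259] = 0.511388
  V(2,0) = exp(-r*dt) * [p*0.000000 + (1-p)*0.000000] = 0.000000
  V(2,1) = exp(-r*dt) * [p*0.000000 + (1-p)*0.057697] = 0.029636
  V(2,2) = exp(-r*dt) * [p*0.057697 + (1-p)*0.511388] = 0.290731
  V(1,0) = exp(-r*dt) * [p*0.000000 + (1-p)*0.029636] = 0.015223
  V(1,1) = exp(-r*dt) * [p*0.029636 + (1-p)*0.290731] = 0.163745
  V(0,0) = exp(-r*dt) * [p*0.015223 + (1-p)*0.163745] = 0.091510


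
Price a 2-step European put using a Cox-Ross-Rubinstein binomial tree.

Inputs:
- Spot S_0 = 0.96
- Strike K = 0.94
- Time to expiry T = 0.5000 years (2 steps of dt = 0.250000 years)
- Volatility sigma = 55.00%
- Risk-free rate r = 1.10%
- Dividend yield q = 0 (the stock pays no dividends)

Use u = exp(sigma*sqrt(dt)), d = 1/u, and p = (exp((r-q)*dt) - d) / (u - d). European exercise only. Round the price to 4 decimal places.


dt = T/N = 0.250000
u = exp(sigma*sqrt(dt)) = 1.316531; d = 1/u = 0.759572
p = (exp((r-q)*dt) - d) / (u - d) = 0.436624
Discount per step: exp(-r*dt) = 0.997254
Stock lattice S(k, i) with i counting down-moves:
  k=0: S(0,0) = 0.9600
  k=1: S(1,0) = 1.2639; S(1,1) = 0.7292
  k=2: S(2,0) = 1.6639; S(2,1) = 0.9600; S(2,2) = 0.5539
Terminal payoffs V(N, i) = max(K - S_T, 0):
  V(2,0) = 0.000000; V(2,1) = 0.000000; V(2,2) = 0.386128
Backward induction: V(k, i) = exp(-r*dt) * [p * V(k+1, i) + (1-p) * V(k+1, i+1)].
  V(1,0) = exp(-r*dt) * [p*0.000000 + (1-p)*0.000000] = 0.000000
  V(1,1) = exp(-r*dt) * [p*0.000000 + (1-p)*0.386128] = 0.216938
  V(0,0) = exp(-r*dt) * [p*0.000000 + (1-p)*0.216938] = 0.121882

Answer: Price = V(0,0) = 0.1219


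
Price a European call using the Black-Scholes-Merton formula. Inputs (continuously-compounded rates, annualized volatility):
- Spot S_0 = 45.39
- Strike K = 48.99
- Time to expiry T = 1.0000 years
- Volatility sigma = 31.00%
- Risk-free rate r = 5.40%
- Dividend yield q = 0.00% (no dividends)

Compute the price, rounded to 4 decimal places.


d1 = (ln(S/K) + (r - q + 0.5*sigma^2) * T) / (sigma * sqrt(T)) = 0.08298587
d2 = d1 - sigma * sqrt(T) = -0.22701413
exp(-rT) = 0.94743211; exp(-qT) = 1.00000000
C = S_0 * exp(-qT) * N(d1) - K * exp(-rT) * N(d2)
N(d1) = 0.53306861; N(d2) = 0.41020638
C = 45.3900 * 1.00000000 * 0.53306861 - 48.9900 * 0.94743211 * 0.41020638 = 5.1564

Answer: Price = 5.1564


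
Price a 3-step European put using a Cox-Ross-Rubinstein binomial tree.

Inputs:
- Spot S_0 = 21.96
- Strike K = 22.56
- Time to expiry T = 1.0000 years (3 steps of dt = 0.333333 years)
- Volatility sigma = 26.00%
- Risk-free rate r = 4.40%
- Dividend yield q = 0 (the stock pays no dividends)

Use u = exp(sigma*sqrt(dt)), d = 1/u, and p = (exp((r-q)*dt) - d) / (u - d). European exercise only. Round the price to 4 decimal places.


dt = T/N = 0.333333
u = exp(sigma*sqrt(dt)) = 1.161963; d = 1/u = 0.860612
p = (exp((r-q)*dt) - d) / (u - d) = 0.511571
Discount per step: exp(-r*dt) = 0.985440
Stock lattice S(k, i) with i counting down-moves:
  k=0: S(0,0) = 21.9600
  k=1: S(1,0) = 25.5167; S(1,1) = 18.8990
  k=2: S(2,0) = 29.6495; S(2,1) = 21.9600; S(2,2) = 16.2648
  k=3: S(3,0) = 34.4516; S(3,1) = 25.5167; S(3,2) = 18.8990; S(3,3) = 13.9976
Terminal payoffs V(N, i) = max(K - S_T, 0):
  V(3,0) = 0.000000; V(3,1) = 0.000000; V(3,2) = 3.660952; V(3,3) = 8.562351
Backward induction: V(k, i) = exp(-r*dt) * [p * V(k+1, i) + (1-p) * V(k+1, i+1)].
  V(2,0) = exp(-r*dt) * [p*0.000000 + (1-p)*0.000000] = 0.000000
  V(2,1) = exp(-r*dt) * [p*0.000000 + (1-p)*3.660952] = 1.762081
  V(2,2) = exp(-r*dt) * [p*3.660952 + (1-p)*8.562351] = 5.966780
  V(1,0) = exp(-r*dt) * [p*0.000000 + (1-p)*1.762081] = 0.848121
  V(1,1) = exp(-r*dt) * [p*1.762081 + (1-p)*5.966780] = 3.760222
  V(0,0) = exp(-r*dt) * [p*0.848121 + (1-p)*3.760222] = 2.237418

Answer: Price = V(0,0) = 2.2374


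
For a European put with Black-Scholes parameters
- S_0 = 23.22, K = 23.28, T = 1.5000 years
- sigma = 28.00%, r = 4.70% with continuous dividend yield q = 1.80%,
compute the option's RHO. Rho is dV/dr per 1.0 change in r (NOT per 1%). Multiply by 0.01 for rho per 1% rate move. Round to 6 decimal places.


Answer: Rho = -16.948085

Derivation:
d1 = 0.2907875397; d2 = -0.0521410243
phi(d1) = 0.3824271009; exp(-qT) = 0.9733612415; exp(-rT) = 0.9319277395
N(-d2) = 0.5207918376
Rho = -K*T*exp(-rT)*N(-d2) = -23.2800 * 1.5000 * 0.9319277395 * 0.5207918376 = -16.948085


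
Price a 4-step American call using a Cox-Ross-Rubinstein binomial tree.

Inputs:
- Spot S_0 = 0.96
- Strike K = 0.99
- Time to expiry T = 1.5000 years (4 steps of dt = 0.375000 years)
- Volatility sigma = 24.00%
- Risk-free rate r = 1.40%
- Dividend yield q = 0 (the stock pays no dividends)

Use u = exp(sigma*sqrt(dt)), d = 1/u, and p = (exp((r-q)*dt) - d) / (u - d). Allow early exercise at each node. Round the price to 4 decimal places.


Answer: Price = V(0,0) = 0.1062

Derivation:
dt = T/N = 0.375000
u = exp(sigma*sqrt(dt)) = 1.158319; d = 1/u = 0.863320
p = (exp((r-q)*dt) - d) / (u - d) = 0.481167
Discount per step: exp(-r*dt) = 0.994764
Stock lattice S(k, i) with i counting down-moves:
  k=0: S(0,0) = 0.9600
  k=1: S(1,0) = 1.1120; S(1,1) = 0.8288
  k=2: S(2,0) = 1.2880; S(2,1) = 0.9600; S(2,2) = 0.7155
  k=3: S(3,0) = 1.4920; S(3,1) = 1.1120; S(3,2) = 0.8288; S(3,3) = 0.6177
  k=4: S(4,0) = 1.7282; S(4,1) = 1.2880; S(4,2) = 0.9600; S(4,3) = 0.7155; S(4,4) = 0.5333
Terminal payoffs V(N, i) = max(S_T - K, 0):
  V(4,0) = 0.738157; V(4,1) = 0.298034; V(4,2) = 0.000000; V(4,3) = 0.000000; V(4,4) = 0.000000
Backward induction: V(k, i) = exp(-r*dt) * [p * V(k+1, i) + (1-p) * V(k+1, i+1)]; then take max(V_cont, immediate exercise) for American.
  V(3,0) = exp(-r*dt) * [p*0.738157 + (1-p)*0.298034] = 0.507137; exercise = 0.501953; V(3,0) = max -> 0.507137
  V(3,1) = exp(-r*dt) * [p*0.298034 + (1-p)*0.000000] = 0.142653; exercise = 0.121986; V(3,1) = max -> 0.142653
  V(3,2) = exp(-r*dt) * [p*0.000000 + (1-p)*0.000000] = 0.000000; exercise = 0.000000; V(3,2) = max -> 0.000000
  V(3,3) = exp(-r*dt) * [p*0.000000 + (1-p)*0.000000] = 0.000000; exercise = 0.000000; V(3,3) = max -> 0.000000
  V(2,0) = exp(-r*dt) * [p*0.507137 + (1-p)*0.142653] = 0.316366; exercise = 0.298034; V(2,0) = max -> 0.316366
  V(2,1) = exp(-r*dt) * [p*0.142653 + (1-p)*0.000000] = 0.068281; exercise = 0.000000; V(2,1) = max -> 0.068281
  V(2,2) = exp(-r*dt) * [p*0.000000 + (1-p)*0.000000] = 0.000000; exercise = 0.000000; V(2,2) = max -> 0.000000
  V(1,0) = exp(-r*dt) * [p*0.316366 + (1-p)*0.068281] = 0.186668; exercise = 0.121986; V(1,0) = max -> 0.186668
  V(1,1) = exp(-r*dt) * [p*0.068281 + (1-p)*0.000000] = 0.032682; exercise = 0.000000; V(1,1) = max -> 0.032682
  V(0,0) = exp(-r*dt) * [p*0.186668 + (1-p)*0.032682] = 0.106216; exercise = 0.000000; V(0,0) = max -> 0.106216


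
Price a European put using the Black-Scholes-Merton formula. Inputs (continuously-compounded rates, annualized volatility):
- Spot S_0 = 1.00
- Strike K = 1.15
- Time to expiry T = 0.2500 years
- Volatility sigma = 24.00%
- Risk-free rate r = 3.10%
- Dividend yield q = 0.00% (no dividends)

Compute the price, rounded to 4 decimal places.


Answer: Price = 0.1499

Derivation:
d1 = (ln(S/K) + (r - q + 0.5*sigma^2) * T) / (sigma * sqrt(T)) = -1.04009952
d2 = d1 - sigma * sqrt(T) = -1.16009952
exp(-rT) = 0.99227995; exp(-qT) = 1.00000000
P = K * exp(-rT) * N(-d2) - S_0 * exp(-qT) * N(-d1)
N(-d1) = 0.85085317; N(-d2) = 0.87699586
P = 1.1500 * 0.99227995 * 0.87699586 - 1.0000 * 1.00000000 * 0.85085317 = 0.1499


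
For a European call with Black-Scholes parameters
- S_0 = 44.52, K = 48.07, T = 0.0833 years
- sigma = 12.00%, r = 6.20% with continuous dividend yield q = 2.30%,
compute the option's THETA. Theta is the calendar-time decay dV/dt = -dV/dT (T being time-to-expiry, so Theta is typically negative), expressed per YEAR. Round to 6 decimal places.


Answer: Theta = -0.432914

Derivation:
d1 = -2.1040339525; d2 = -2.1386680397
phi(d1) = 0.0436122166; exp(-qT) = 0.9980859342; exp(-rT) = 0.9948487136
Theta = -S*exp(-qT)*phi(d1)*sigma/(2*sqrt(T)) - r*K*exp(-rT)*N(d2) + q*S*exp(-qT)*N(d1)
N(d1) = 0.0176877427; N(d2) = 0.0162312814; sqrt(T) = 0.2886173938
Term 1 = -44.5200 * 0.9980859342 * 0.0436122166 * 0.1200 / (2 * 0.2886173938) = -0.4028654289
Term 2 = -0.0620 * 48.0700 * 0.9948487136 * 0.0162312814 = -0.0481255451
Term 3 = 0.0230 * 44.5200 * 0.9980859342 * 0.0176877427 = 0.0180768743
Theta = -0.4028654289 + (-0.0481255451) + (0.0180768743) = -0.432914


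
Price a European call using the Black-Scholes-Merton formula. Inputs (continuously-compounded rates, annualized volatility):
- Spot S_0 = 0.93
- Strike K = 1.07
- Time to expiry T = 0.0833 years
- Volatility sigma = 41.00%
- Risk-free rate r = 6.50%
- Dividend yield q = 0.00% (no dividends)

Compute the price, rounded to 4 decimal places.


d1 = (ln(S/K) + (r - q + 0.5*sigma^2) * T) / (sigma * sqrt(T)) = -1.08011573
d2 = d1 - sigma * sqrt(T) = -1.19844886
exp(-rT) = 0.99460013; exp(-qT) = 1.00000000
C = S_0 * exp(-qT) * N(d1) - K * exp(-rT) * N(d2)
N(d1) = 0.14004532; N(d2) = 0.11537116
C = 0.9300 * 1.00000000 * 0.14004532 - 1.0700 * 0.99460013 * 0.11537116 = 0.0075

Answer: Price = 0.0075


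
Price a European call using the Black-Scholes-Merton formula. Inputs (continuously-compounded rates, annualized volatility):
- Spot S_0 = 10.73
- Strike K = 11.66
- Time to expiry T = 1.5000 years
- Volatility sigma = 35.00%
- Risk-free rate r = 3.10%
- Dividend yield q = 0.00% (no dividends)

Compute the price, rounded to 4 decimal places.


d1 = (ln(S/K) + (r - q + 0.5*sigma^2) * T) / (sigma * sqrt(T)) = 0.12890003
d2 = d1 - sigma * sqrt(T) = -0.29976068
exp(-rT) = 0.95456456; exp(-qT) = 1.00000000
C = S_0 * exp(-qT) * N(d1) - K * exp(-rT) * N(d2)
N(d1) = 0.55128162; N(d2) = 0.38217985
C = 10.7300 * 1.00000000 * 0.55128162 - 11.6600 * 0.95456456 * 0.38217985 = 1.6615

Answer: Price = 1.6615


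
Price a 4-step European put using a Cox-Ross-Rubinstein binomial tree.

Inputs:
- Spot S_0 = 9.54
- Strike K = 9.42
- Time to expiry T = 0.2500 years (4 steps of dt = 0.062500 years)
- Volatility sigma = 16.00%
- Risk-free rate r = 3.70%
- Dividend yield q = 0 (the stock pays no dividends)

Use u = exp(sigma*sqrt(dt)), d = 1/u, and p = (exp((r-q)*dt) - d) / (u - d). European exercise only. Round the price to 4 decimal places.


dt = T/N = 0.062500
u = exp(sigma*sqrt(dt)) = 1.040811; d = 1/u = 0.960789
p = (exp((r-q)*dt) - d) / (u - d) = 0.518933
Discount per step: exp(-r*dt) = 0.997690
Stock lattice S(k, i) with i counting down-moves:
  k=0: S(0,0) = 9.5400
  k=1: S(1,0) = 9.9293; S(1,1) = 9.1659
  k=2: S(2,0) = 10.3346; S(2,1) = 9.5400; S(2,2) = 8.8065
  k=3: S(3,0) = 10.7563; S(3,1) = 9.9293; S(3,2) = 9.1659; S(3,3) = 8.4612
  k=4: S(4,0) = 11.1953; S(4,1) = 10.3346; S(4,2) = 9.5400; S(4,3) = 8.8065; S(4,4) = 8.1295
Terminal payoffs V(N, i) = max(K - S_T, 0):
  V(4,0) = 0.000000; V(4,1) = 0.000000; V(4,2) = 0.000000; V(4,3) = 0.613470; V(4,4) = 1.290548
Backward induction: V(k, i) = exp(-r*dt) * [p * V(k+1, i) + (1-p) * V(k+1, i+1)].
  V(3,0) = exp(-r*dt) * [p*0.000000 + (1-p)*0.000000] = 0.000000
  V(3,1) = exp(-r*dt) * [p*0.000000 + (1-p)*0.000000] = 0.000000
  V(3,2) = exp(-r*dt) * [p*0.000000 + (1-p)*0.613470] = 0.294438
  V(3,3) = exp(-r*dt) * [p*0.613470 + (1-p)*1.290548] = 0.937020
  V(2,0) = exp(-r*dt) * [p*0.000000 + (1-p)*0.000000] = 0.000000
  V(2,1) = exp(-r*dt) * [p*0.000000 + (1-p)*0.294438] = 0.141317
  V(2,2) = exp(-r*dt) * [p*0.294438 + (1-p)*0.937020] = 0.602169
  V(1,0) = exp(-r*dt) * [p*0.000000 + (1-p)*0.141317] = 0.067826
  V(1,1) = exp(-r*dt) * [p*0.141317 + (1-p)*0.602169] = 0.362179
  V(0,0) = exp(-r*dt) * [p*0.067826 + (1-p)*0.362179] = 0.208946

Answer: Price = V(0,0) = 0.2089


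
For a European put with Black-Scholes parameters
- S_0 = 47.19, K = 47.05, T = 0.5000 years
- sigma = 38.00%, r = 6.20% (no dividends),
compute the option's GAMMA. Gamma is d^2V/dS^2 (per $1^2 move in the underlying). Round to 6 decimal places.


Answer: Gamma = 0.030411

Derivation:
d1 = 0.2607777792; d2 = -0.0079227976
phi(d1) = 0.3856052666; exp(-qT) = 1.0000000000; exp(-rT) = 0.9694755731
Gamma = exp(-qT) * phi(d1) / (S * sigma * sqrt(T)) = 1.0000000000 * 0.3856052666 / (47.1900 * 0.3800 * 0.7071067812) = 0.030411


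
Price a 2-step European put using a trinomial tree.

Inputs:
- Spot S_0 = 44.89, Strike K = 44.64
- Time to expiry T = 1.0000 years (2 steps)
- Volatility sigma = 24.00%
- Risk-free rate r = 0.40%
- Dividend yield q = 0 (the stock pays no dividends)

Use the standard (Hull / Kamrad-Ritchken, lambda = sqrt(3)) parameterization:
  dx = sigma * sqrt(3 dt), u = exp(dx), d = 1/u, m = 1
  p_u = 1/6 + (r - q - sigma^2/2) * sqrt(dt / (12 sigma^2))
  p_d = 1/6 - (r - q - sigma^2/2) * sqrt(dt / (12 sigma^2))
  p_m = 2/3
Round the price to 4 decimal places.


Answer: Price = V(0,0) = 3.4802

Derivation:
dt = T/N = 0.500000; dx = sigma*sqrt(3*dt) = 0.293939
u = exp(dx) = 1.341702; d = 1/u = 0.745322
p_u = 0.145574, p_m = 0.666667, p_d = 0.187759
Discount per step: exp(-r*dt) = 0.998002
Stock lattice S(k, j) with j the centered position index:
  k=0: S(0,+0) = 44.8900
  k=1: S(1,-1) = 33.4575; S(1,+0) = 44.8900; S(1,+1) = 60.2290
  k=2: S(2,-2) = 24.9366; S(2,-1) = 33.4575; S(2,+0) = 44.8900; S(2,+1) = 60.2290; S(2,+2) = 80.8093
Terminal payoffs V(N, j) = max(K - S_T, 0):
  V(2,-2) = 19.703377; V(2,-1) = 11.182490; V(2,+0) = 0.000000; V(2,+1) = 0.000000; V(2,+2) = 0.000000
Backward induction: V(k, j) = exp(-r*dt) * [p_u * V(k+1, j+1) + p_m * V(k+1, j) + p_d * V(k+1, j-1)]
  V(1,-1) = exp(-r*dt) * [p_u*0.000000 + p_m*11.182490 + p_d*19.703377] = 11.132203
  V(1,+0) = exp(-r*dt) * [p_u*0.000000 + p_m*0.000000 + p_d*11.182490] = 2.095424
  V(1,+1) = exp(-r*dt) * [p_u*0.000000 + p_m*0.000000 + p_d*0.000000] = 0.000000
  V(0,+0) = exp(-r*dt) * [p_u*0.000000 + p_m*2.095424 + p_d*11.132203] = 3.480159


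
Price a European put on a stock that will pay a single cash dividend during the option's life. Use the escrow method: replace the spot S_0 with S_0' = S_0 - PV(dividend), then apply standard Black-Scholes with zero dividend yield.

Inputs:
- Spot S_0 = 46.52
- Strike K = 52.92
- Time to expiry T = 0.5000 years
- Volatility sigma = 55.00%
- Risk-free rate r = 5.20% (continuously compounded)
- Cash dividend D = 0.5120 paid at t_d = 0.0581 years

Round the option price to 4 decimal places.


PV(D) = D * exp(-r * t_d) = 0.5120 * 0.99698336 = 0.51045548
S_0' = S_0 - PV(D) = 46.5200 - 0.51045548 = 46.00954452
d1 = (ln(S_0'/K) + (r + sigma^2/2)*T) / (sigma*sqrt(T)) = -0.09849991
d2 = d1 - sigma*sqrt(T) = -0.48740864
exp(-rT) = 0.97433509
N(-d1) = 0.53923233; N(-d2) = 0.68701561
P = K * exp(-rT) * N(-d2) - S_0' * N(-d1) = 52.9200 * 0.97433509 * 0.68701561 - 46.00954452 * 0.53923233 = 10.6139

Answer: Price = 10.6139


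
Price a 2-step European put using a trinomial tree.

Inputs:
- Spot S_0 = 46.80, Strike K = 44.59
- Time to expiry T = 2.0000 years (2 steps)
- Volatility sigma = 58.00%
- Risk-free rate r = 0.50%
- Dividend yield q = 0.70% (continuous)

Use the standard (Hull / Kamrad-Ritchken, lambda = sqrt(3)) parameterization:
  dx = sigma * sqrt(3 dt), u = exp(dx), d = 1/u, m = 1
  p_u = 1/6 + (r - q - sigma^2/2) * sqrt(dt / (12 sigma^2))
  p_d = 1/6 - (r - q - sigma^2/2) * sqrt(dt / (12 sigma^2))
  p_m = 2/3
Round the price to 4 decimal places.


dt = T/N = 1.000000; dx = sigma*sqrt(3*dt) = 1.004589
u = exp(dx) = 2.730786; d = 1/u = 0.366195
p_u = 0.081955, p_m = 0.666667, p_d = 0.251378
Discount per step: exp(-r*dt) = 0.995012
Stock lattice S(k, j) with j the centered position index:
  k=0: S(0,+0) = 46.8000
  k=1: S(1,-1) = 17.1379; S(1,+0) = 46.8000; S(1,+1) = 127.8008
  k=2: S(2,-2) = 6.2758; S(2,-1) = 17.1379; S(2,+0) = 46.8000; S(2,+1) = 127.8008; S(2,+2) = 348.9966
Terminal payoffs V(N, j) = max(K - S_T, 0):
  V(2,-2) = 38.314179; V(2,-1) = 27.452077; V(2,+0) = 0.000000; V(2,+1) = 0.000000; V(2,+2) = 0.000000
Backward induction: V(k, j) = exp(-r*dt) * [p_u * V(k+1, j+1) + p_m * V(k+1, j) + p_d * V(k+1, j-1)]
  V(1,-1) = exp(-r*dt) * [p_u*0.000000 + p_m*27.452077 + p_d*38.314179] = 27.793407
  V(1,+0) = exp(-r*dt) * [p_u*0.000000 + p_m*0.000000 + p_d*27.452077] = 6.866427
  V(1,+1) = exp(-r*dt) * [p_u*0.000000 + p_m*0.000000 + p_d*0.000000] = 0.000000
  V(0,+0) = exp(-r*dt) * [p_u*0.000000 + p_m*6.866427 + p_d*27.793407] = 11.506589

Answer: Price = V(0,0) = 11.5066


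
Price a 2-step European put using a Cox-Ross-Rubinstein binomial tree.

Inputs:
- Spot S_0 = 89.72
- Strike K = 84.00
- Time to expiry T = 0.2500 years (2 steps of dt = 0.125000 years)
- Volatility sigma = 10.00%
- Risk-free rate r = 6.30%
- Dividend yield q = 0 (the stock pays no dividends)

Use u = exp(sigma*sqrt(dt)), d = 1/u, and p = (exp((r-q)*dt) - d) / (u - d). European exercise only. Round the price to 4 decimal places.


dt = T/N = 0.125000
u = exp(sigma*sqrt(dt)) = 1.035988; d = 1/u = 0.965262
p = (exp((r-q)*dt) - d) / (u - d) = 0.602948
Discount per step: exp(-r*dt) = 0.992156
Stock lattice S(k, i) with i counting down-moves:
  k=0: S(0,0) = 89.7200
  k=1: S(1,0) = 92.9488; S(1,1) = 86.6033
  k=2: S(2,0) = 96.2938; S(2,1) = 89.7200; S(2,2) = 83.5949
Terminal payoffs V(N, i) = max(K - S_T, 0):
  V(2,0) = 0.000000; V(2,1) = 0.000000; V(2,2) = 0.405057
Backward induction: V(k, i) = exp(-r*dt) * [p * V(k+1, i) + (1-p) * V(k+1, i+1)].
  V(1,0) = exp(-r*dt) * [p*0.000000 + (1-p)*0.000000] = 0.000000
  V(1,1) = exp(-r*dt) * [p*0.000000 + (1-p)*0.405057] = 0.159567
  V(0,0) = exp(-r*dt) * [p*0.000000 + (1-p)*0.159567] = 0.062859

Answer: Price = V(0,0) = 0.0629


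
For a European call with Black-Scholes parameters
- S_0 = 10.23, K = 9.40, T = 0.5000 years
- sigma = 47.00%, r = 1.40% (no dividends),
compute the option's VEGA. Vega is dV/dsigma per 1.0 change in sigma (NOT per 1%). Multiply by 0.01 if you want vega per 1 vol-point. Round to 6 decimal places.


d1 = 0.4418360955; d2 = 0.1094959084
phi(d1) = 0.3618418284; exp(-qT) = 1.0000000000; exp(-rT) = 0.9930244429
Vega = S * exp(-qT) * phi(d1) * sqrt(T) = 10.2300 * 1.0000000000 * 0.3618418284 * 0.7071067812 = 2.617456

Answer: Vega = 2.617456


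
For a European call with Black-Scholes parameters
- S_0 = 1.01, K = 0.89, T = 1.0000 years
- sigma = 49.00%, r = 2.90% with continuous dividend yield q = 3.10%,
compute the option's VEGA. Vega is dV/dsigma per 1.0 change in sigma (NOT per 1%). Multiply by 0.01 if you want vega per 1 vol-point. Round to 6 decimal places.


d1 = 0.4990492798; d2 = 0.0090492798
phi(d1) = 0.3522325652; exp(-qT) = 0.9694755731; exp(-rT) = 0.9714164645
Vega = S * exp(-qT) * phi(d1) * sqrt(T) = 1.0100 * 0.9694755731 * 0.3522325652 * 1.0000000000 = 0.344896

Answer: Vega = 0.344896


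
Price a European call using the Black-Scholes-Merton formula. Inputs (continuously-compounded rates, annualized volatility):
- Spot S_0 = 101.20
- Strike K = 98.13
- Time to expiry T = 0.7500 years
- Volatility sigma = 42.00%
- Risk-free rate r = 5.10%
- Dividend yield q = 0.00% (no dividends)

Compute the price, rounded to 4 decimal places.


d1 = (ln(S/K) + (r - q + 0.5*sigma^2) * T) / (sigma * sqrt(T)) = 0.37171907
d2 = d1 - sigma * sqrt(T) = 0.00798840
exp(-rT) = 0.96247229; exp(-qT) = 1.00000000
C = S_0 * exp(-qT) * N(d1) - K * exp(-rT) * N(d2)
N(d1) = 0.64494899; N(d2) = 0.50318688
C = 101.2000 * 1.00000000 * 0.64494899 - 98.1300 * 0.96247229 * 0.50318688 = 17.7441

Answer: Price = 17.7441


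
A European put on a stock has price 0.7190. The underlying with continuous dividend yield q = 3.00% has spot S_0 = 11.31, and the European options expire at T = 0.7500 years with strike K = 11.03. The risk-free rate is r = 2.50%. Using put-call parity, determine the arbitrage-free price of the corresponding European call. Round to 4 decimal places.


Answer: Call price = 0.9523

Derivation:
Put-call parity: C - P = S_0 * exp(-qT) - K * exp(-rT).
S_0 * exp(-qT) = 11.3100 * 0.97775124 = 11.05836649
K * exp(-rT) = 11.0300 * 0.98142469 = 10.82511431
C = P + S*exp(-qT) - K*exp(-rT)
C = 0.7190 + 11.05836649 - 10.82511431 = 0.9523


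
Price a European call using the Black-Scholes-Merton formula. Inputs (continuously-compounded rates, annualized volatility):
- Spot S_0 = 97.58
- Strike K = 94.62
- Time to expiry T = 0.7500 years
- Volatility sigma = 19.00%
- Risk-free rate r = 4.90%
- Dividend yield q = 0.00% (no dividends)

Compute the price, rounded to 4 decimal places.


d1 = (ln(S/K) + (r - q + 0.5*sigma^2) * T) / (sigma * sqrt(T)) = 0.49282123
d2 = d1 - sigma * sqrt(T) = 0.32827641
exp(-rT) = 0.96391708; exp(-qT) = 1.00000000
C = S_0 * exp(-qT) * N(d1) - K * exp(-rT) * N(d2)
N(d1) = 0.68893055; N(d2) = 0.62864866
C = 97.5800 * 1.00000000 * 0.68893055 - 94.6200 * 0.96391708 * 0.62864866 = 9.8894

Answer: Price = 9.8894


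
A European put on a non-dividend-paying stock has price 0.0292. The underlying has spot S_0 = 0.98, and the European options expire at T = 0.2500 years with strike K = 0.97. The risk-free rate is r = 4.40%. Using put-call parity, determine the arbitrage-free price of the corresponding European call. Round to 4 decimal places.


Put-call parity: C - P = S_0 * exp(-qT) - K * exp(-rT).
S_0 * exp(-qT) = 0.9800 * 1.00000000 = 0.98000000
K * exp(-rT) = 0.9700 * 0.98906028 = 0.95938847
C = P + S*exp(-qT) - K*exp(-rT)
C = 0.0292 + 0.98000000 - 0.95938847 = 0.0498

Answer: Call price = 0.0498


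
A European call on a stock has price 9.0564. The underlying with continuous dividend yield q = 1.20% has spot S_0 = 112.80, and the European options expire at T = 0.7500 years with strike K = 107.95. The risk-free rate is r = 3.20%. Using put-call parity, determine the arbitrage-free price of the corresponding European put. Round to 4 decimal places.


Answer: Put price = 2.6571

Derivation:
Put-call parity: C - P = S_0 * exp(-qT) - K * exp(-rT).
S_0 * exp(-qT) = 112.8000 * 0.99104038 = 111.78935473
K * exp(-rT) = 107.9500 * 0.97628571 = 105.39004237
P = C - S*exp(-qT) + K*exp(-rT)
P = 9.0564 - 111.78935473 + 105.39004237 = 2.6571


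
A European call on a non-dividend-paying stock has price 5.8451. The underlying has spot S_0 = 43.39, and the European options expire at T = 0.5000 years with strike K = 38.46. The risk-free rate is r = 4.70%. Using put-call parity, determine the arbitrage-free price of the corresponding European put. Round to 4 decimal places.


Put-call parity: C - P = S_0 * exp(-qT) - K * exp(-rT).
S_0 * exp(-qT) = 43.3900 * 1.00000000 = 43.39000000
K * exp(-rT) = 38.4600 * 0.97677397 = 37.56672707
P = C - S*exp(-qT) + K*exp(-rT)
P = 5.8451 - 43.39000000 + 37.56672707 = 0.0218

Answer: Put price = 0.0218


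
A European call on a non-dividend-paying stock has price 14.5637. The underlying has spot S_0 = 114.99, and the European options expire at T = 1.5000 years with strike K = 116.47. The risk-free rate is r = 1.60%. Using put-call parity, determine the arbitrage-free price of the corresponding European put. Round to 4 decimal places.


Answer: Put price = 13.2817

Derivation:
Put-call parity: C - P = S_0 * exp(-qT) - K * exp(-rT).
S_0 * exp(-qT) = 114.9900 * 1.00000000 = 114.99000000
K * exp(-rT) = 116.4700 * 0.97628571 = 113.70799662
P = C - S*exp(-qT) + K*exp(-rT)
P = 14.5637 - 114.99000000 + 113.70799662 = 13.2817


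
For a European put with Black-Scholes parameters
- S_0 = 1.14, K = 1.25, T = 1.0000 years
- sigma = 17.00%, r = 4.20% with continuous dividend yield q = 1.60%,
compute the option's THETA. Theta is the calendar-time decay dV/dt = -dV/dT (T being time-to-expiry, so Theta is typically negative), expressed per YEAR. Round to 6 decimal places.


Answer: Theta = -0.013102

Derivation:
d1 = -0.3039134642; d2 = -0.4739134642
phi(d1) = 0.3809373969; exp(-qT) = 0.9841273201; exp(-rT) = 0.9588697806
Theta = -S*exp(-qT)*phi(d1)*sigma/(2*sqrt(T)) + r*K*exp(-rT)*N(-d2) - q*S*exp(-qT)*N(-d1)
N(-d1) = 0.6194030901; N(-d2) = 0.6822191913; sqrt(T) = 1.0000000000
Term 1 = -1.1400 * 0.9841273201 * 0.3809373969 * 0.1700 / (2 * 1.0000000000) = -0.0363269282
Term 2 = 0.0420 * 1.2500 * 0.9588697806 * 0.6822191913 = 0.0343433667
Term 3 = -0.0160 * 1.1400 * 0.9841273201 * 0.6194030901 = -0.0111185842
Theta = -0.0363269282 + (0.0343433667) + (-0.0111185842) = -0.013102


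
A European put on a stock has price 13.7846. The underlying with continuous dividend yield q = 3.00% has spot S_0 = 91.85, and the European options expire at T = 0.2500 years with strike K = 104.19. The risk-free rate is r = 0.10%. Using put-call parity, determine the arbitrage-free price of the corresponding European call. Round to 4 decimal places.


Put-call parity: C - P = S_0 * exp(-qT) - K * exp(-rT).
S_0 * exp(-qT) = 91.8500 * 0.99252805 = 91.16370184
K * exp(-rT) = 104.1900 * 0.99975003 = 104.16395576
C = P + S*exp(-qT) - K*exp(-rT)
C = 13.7846 + 91.16370184 - 104.16395576 = 0.7843

Answer: Call price = 0.7843


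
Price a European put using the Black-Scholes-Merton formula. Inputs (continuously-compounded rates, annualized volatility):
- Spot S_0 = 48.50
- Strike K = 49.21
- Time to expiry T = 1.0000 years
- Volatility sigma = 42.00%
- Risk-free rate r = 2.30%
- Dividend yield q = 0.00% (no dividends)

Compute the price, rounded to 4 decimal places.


Answer: Price = 7.8303

Derivation:
d1 = (ln(S/K) + (r - q + 0.5*sigma^2) * T) / (sigma * sqrt(T)) = 0.23015939
d2 = d1 - sigma * sqrt(T) = -0.18984061
exp(-rT) = 0.97726248; exp(-qT) = 1.00000000
P = K * exp(-rT) * N(-d2) - S_0 * exp(-qT) * N(-d1)
N(-d1) = 0.40898396; N(-d2) = 0.57528298
P = 49.2100 * 0.97726248 * 0.57528298 - 48.5000 * 1.00000000 * 0.40898396 = 7.8303


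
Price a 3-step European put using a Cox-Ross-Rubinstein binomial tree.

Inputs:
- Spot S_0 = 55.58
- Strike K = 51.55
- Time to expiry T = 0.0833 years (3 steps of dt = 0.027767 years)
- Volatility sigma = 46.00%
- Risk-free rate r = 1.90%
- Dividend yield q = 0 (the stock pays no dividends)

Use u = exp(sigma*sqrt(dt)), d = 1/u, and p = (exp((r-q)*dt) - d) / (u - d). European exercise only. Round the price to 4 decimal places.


Answer: Price = V(0,0) = 1.0391

Derivation:
dt = T/N = 0.027767
u = exp(sigma*sqrt(dt)) = 1.079666; d = 1/u = 0.926213
p = (exp((r-q)*dt) - d) / (u - d) = 0.484285
Discount per step: exp(-r*dt) = 0.999473
Stock lattice S(k, i) with i counting down-moves:
  k=0: S(0,0) = 55.5800
  k=1: S(1,0) = 60.0078; S(1,1) = 51.4789
  k=2: S(2,0) = 64.7884; S(2,1) = 55.5800; S(2,2) = 47.6804
  k=3: S(3,0) = 69.9498; S(3,1) = 60.0078; S(3,2) = 51.4789; S(3,3) = 44.1622
Terminal payoffs V(N, i) = max(K - S_T, 0):
  V(3,0) = 0.000000; V(3,1) = 0.000000; V(3,2) = 0.071096; V(3,3) = 7.387791
Backward induction: V(k, i) = exp(-r*dt) * [p * V(k+1, i) + (1-p) * V(k+1, i+1)].
  V(2,0) = exp(-r*dt) * [p*0.000000 + (1-p)*0.000000] = 0.000000
  V(2,1) = exp(-r*dt) * [p*0.000000 + (1-p)*0.071096] = 0.036646
  V(2,2) = exp(-r*dt) * [p*0.071096 + (1-p)*7.387791] = 3.842394
  V(1,0) = exp(-r*dt) * [p*0.000000 + (1-p)*0.036646] = 0.018889
  V(1,1) = exp(-r*dt) * [p*0.036646 + (1-p)*3.842394] = 1.998271
  V(0,0) = exp(-r*dt) * [p*0.018889 + (1-p)*1.998271] = 1.039137


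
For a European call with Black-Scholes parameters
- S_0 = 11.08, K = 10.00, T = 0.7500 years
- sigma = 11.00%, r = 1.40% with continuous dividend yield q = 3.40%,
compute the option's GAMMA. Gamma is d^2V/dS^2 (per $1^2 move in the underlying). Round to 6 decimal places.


Answer: Gamma = 0.230904

Derivation:
d1 = 0.9667372125; d2 = 0.8714744180
phi(d1) = 0.2500163528; exp(-qT) = 0.9748223790; exp(-rT) = 0.9895549326
Gamma = exp(-qT) * phi(d1) / (S * sigma * sqrt(T)) = 0.9748223790 * 0.2500163528 / (11.0800 * 0.1100 * 0.8660254038) = 0.230904


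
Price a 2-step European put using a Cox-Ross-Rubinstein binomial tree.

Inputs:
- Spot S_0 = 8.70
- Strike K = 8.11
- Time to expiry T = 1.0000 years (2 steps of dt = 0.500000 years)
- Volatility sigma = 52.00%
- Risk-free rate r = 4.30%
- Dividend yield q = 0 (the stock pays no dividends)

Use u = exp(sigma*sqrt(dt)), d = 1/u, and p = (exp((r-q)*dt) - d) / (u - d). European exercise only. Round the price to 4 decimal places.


Answer: Price = V(0,0) = 1.1920

Derivation:
dt = T/N = 0.500000
u = exp(sigma*sqrt(dt)) = 1.444402; d = 1/u = 0.692328
p = (exp((r-q)*dt) - d) / (u - d) = 0.437995
Discount per step: exp(-r*dt) = 0.978729
Stock lattice S(k, i) with i counting down-moves:
  k=0: S(0,0) = 8.7000
  k=1: S(1,0) = 12.5663; S(1,1) = 6.0233
  k=2: S(2,0) = 18.1508; S(2,1) = 8.7000; S(2,2) = 4.1701
Terminal payoffs V(N, i) = max(K - S_T, 0):
  V(2,0) = 0.000000; V(2,1) = 0.000000; V(2,2) = 3.939934
Backward induction: V(k, i) = exp(-r*dt) * [p * V(k+1, i) + (1-p) * V(k+1, i+1)].
  V(1,0) = exp(-r*dt) * [p*0.000000 + (1-p)*0.000000] = 0.000000
  V(1,1) = exp(-r*dt) * [p*0.000000 + (1-p)*3.939934] = 2.167163
  V(0,0) = exp(-r*dt) * [p*0.000000 + (1-p)*2.167163] = 1.192050


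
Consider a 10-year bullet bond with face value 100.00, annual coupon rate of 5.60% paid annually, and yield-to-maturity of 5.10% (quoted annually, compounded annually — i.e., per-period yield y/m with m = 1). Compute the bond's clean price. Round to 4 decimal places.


Answer: Price = 103.8422

Derivation:
Coupon per period c = face * coupon_rate / m = 5.600000
Periods per year m = 1; per-period yield y/m = 0.051000
Number of cashflows N = 10
Cashflows (t years, CF_t, discount factor 1/(1+y/m)^(m*t), PV):
  t = 1.0000: CF_t = 5.600000, DF = 0.951475, PV = 5.328259
  t = 2.0000: CF_t = 5.600000, DF = 0.905304, PV = 5.069704
  t = 3.0000: CF_t = 5.600000, DF = 0.861374, PV = 4.823695
  t = 4.0000: CF_t = 5.600000, DF = 0.819576, PV = 4.589625
  t = 5.0000: CF_t = 5.600000, DF = 0.779806, PV = 4.366912
  t = 6.0000: CF_t = 5.600000, DF = 0.741965, PV = 4.155007
  t = 7.0000: CF_t = 5.600000, DF = 0.705961, PV = 3.953384
  t = 8.0000: CF_t = 5.600000, DF = 0.671705, PV = 3.761545
  t = 9.0000: CF_t = 5.600000, DF = 0.639110, PV = 3.579016
  t = 10.0000: CF_t = 105.600000, DF = 0.608097, PV = 64.215040
Price P = sum_t PV_t = 103.842187


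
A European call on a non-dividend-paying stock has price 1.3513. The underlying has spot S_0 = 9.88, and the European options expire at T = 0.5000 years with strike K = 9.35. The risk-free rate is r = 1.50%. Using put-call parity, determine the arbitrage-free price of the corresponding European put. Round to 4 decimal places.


Answer: Put price = 0.7514

Derivation:
Put-call parity: C - P = S_0 * exp(-qT) - K * exp(-rT).
S_0 * exp(-qT) = 9.8800 * 1.00000000 = 9.88000000
K * exp(-rT) = 9.3500 * 0.99252805 = 9.28013731
P = C - S*exp(-qT) + K*exp(-rT)
P = 1.3513 - 9.88000000 + 9.28013731 = 0.7514


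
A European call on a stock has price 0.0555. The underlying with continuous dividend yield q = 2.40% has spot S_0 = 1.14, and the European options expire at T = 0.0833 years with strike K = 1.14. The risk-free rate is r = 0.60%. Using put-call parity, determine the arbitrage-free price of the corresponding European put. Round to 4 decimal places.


Put-call parity: C - P = S_0 * exp(-qT) - K * exp(-rT).
S_0 * exp(-qT) = 1.1400 * 0.99800280 = 1.13772319
K * exp(-rT) = 1.1400 * 0.99950032 = 1.13943037
P = C - S*exp(-qT) + K*exp(-rT)
P = 0.0555 - 1.13772319 + 1.13943037 = 0.0572

Answer: Put price = 0.0572


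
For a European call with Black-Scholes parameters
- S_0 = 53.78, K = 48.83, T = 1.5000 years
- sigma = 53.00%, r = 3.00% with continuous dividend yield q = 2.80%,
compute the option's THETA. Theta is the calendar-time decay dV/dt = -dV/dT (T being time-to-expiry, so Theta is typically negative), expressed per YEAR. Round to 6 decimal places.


Answer: Theta = -3.588834

Derivation:
d1 = 0.4779305316; d2 = -0.1711842502
phi(d1) = 0.3558851083; exp(-qT) = 0.9588697806; exp(-rT) = 0.9559974818
Theta = -S*exp(-qT)*phi(d1)*sigma/(2*sqrt(T)) - r*K*exp(-rT)*N(d2) + q*S*exp(-qT)*N(d1)
N(d1) = 0.6836501751; N(d2) = 0.4320394456; sqrt(T) = 1.2247448714
Term 1 = -53.7800 * 0.9588697806 * 0.3558851083 * 0.5300 / (2 * 1.2247448714) = -3.9709140762
Term 2 = -0.0300 * 48.8300 * 0.9559974818 * 0.4320394456 = -0.6050456284
Term 3 = 0.0280 * 53.7800 * 0.9588697806 * 0.6836501751 = 0.9871255440
Theta = -3.9709140762 + (-0.6050456284) + (0.9871255440) = -3.588834


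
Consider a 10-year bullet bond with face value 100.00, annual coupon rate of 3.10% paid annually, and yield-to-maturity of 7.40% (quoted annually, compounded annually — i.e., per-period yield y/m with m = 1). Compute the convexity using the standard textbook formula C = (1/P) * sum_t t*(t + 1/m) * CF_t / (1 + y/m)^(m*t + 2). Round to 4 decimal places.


Coupon per period c = face * coupon_rate / m = 3.100000
Periods per year m = 1; per-period yield y/m = 0.074000
Number of cashflows N = 10
Cashflows (t years, CF_t, discount factor 1/(1+y/m)^(m*t), PV):
  t = 1.0000: CF_t = 3.100000, DF = 0.931099, PV = 2.886406
  t = 2.0000: CF_t = 3.100000, DF = 0.866945, PV = 2.687529
  t = 3.0000: CF_t = 3.100000, DF = 0.807211, PV = 2.502355
  t = 4.0000: CF_t = 3.100000, DF = 0.751593, PV = 2.329939
  t = 5.0000: CF_t = 3.100000, DF = 0.699808, PV = 2.169403
  t = 6.0000: CF_t = 3.100000, DF = 0.651590, PV = 2.019929
  t = 7.0000: CF_t = 3.100000, DF = 0.606694, PV = 1.880753
  t = 8.0000: CF_t = 3.100000, DF = 0.564892, PV = 1.751167
  t = 9.0000: CF_t = 3.100000, DF = 0.525971, PV = 1.630509
  t = 10.0000: CF_t = 103.100000, DF = 0.489731, PV = 50.491219
Price P = sum_t PV_t = 70.349207
Convexity numerator sum_t t*(t + 1/m) * CF_t / (1+y/m)^(m*t + 2):
  t = 1.0000: term = 5.004709
  t = 2.0000: term = 13.979635
  t = 3.0000: term = 26.032839
  t = 4.0000: term = 40.398571
  t = 5.0000: term = 56.422585
  t = 6.0000: term = 73.548993
  t = 7.0000: term = 91.308496
  t = 8.0000: term = 109.307856
  t = 9.0000: term = 127.220503
  t = 10.0000: term = 4815.040829
Convexity = (1/P) * sum = 5358.265016 / 70.349207 = 76.166673

Answer: Convexity = 76.1667


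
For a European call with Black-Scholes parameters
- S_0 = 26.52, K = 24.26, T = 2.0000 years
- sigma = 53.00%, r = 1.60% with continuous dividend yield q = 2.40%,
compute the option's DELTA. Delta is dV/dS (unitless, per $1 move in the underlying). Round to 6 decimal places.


Answer: Delta = 0.649682

Derivation:
d1 = 0.4722542877; d2 = -0.2772789004
phi(d1) = 0.3568461333; exp(-qT) = 0.9531337871; exp(-rT) = 0.9685065821
N(d1) = 0.6816273527
Delta = exp(-qT) * N(d1) = 0.9531337871 * 0.6816273527 = 0.649682


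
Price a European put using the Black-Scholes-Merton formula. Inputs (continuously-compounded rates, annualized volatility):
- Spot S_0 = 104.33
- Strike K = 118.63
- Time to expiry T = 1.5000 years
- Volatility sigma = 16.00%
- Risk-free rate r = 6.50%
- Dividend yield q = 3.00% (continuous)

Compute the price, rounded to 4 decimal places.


d1 = (ln(S/K) + (r - q + 0.5*sigma^2) * T) / (sigma * sqrt(T)) = -0.28960344
d2 = d1 - sigma * sqrt(T) = -0.48556262
exp(-rT) = 0.90710234; exp(-qT) = 0.95599748
P = K * exp(-rT) * N(-d2) - S_0 * exp(-qT) * N(-d1)
N(-d1) = 0.61394018; N(-d2) = 0.68636135
P = 118.6300 * 0.90710234 * 0.68636135 - 104.3300 * 0.95599748 * 0.61394018 = 12.6251

Answer: Price = 12.6251


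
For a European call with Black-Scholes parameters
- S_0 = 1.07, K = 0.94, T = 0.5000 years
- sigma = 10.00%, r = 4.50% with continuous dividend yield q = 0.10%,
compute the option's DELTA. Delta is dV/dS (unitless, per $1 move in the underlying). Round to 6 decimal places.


d1 = 2.1783704568; d2 = 2.1076597787
phi(d1) = 0.0371947574; exp(-qT) = 0.9995001250; exp(-rT) = 0.9777512372
N(d1) = 0.9853107662
Delta = exp(-qT) * N(d1) = 0.9995001250 * 0.9853107662 = 0.984818

Answer: Delta = 0.984818


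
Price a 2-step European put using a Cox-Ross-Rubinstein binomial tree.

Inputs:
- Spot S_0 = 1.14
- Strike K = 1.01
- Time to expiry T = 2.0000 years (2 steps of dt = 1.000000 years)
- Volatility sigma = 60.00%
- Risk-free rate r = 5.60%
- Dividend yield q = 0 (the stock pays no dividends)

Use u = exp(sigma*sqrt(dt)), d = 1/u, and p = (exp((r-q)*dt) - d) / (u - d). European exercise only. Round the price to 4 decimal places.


dt = T/N = 1.000000
u = exp(sigma*sqrt(dt)) = 1.822119; d = 1/u = 0.548812
p = (exp((r-q)*dt) - d) / (u - d) = 0.399578
Discount per step: exp(-r*dt) = 0.945539
Stock lattice S(k, i) with i counting down-moves:
  k=0: S(0,0) = 1.1400
  k=1: S(1,0) = 2.0772; S(1,1) = 0.6256
  k=2: S(2,0) = 3.7849; S(2,1) = 1.1400; S(2,2) = 0.3434
Terminal payoffs V(N, i) = max(K - S_T, 0):
  V(2,0) = 0.000000; V(2,1) = 0.000000; V(2,2) = 0.666639
Backward induction: V(k, i) = exp(-r*dt) * [p * V(k+1, i) + (1-p) * V(k+1, i+1)].
  V(1,0) = exp(-r*dt) * [p*0.000000 + (1-p)*0.000000] = 0.000000
  V(1,1) = exp(-r*dt) * [p*0.000000 + (1-p)*0.666639] = 0.378465
  V(0,0) = exp(-r*dt) * [p*0.000000 + (1-p)*0.378465] = 0.214863

Answer: Price = V(0,0) = 0.2149


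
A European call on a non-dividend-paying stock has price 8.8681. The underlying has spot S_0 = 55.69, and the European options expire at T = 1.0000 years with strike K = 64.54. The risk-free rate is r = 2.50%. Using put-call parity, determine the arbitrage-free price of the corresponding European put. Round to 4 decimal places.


Answer: Put price = 16.1246

Derivation:
Put-call parity: C - P = S_0 * exp(-qT) - K * exp(-rT).
S_0 * exp(-qT) = 55.6900 * 1.00000000 = 55.69000000
K * exp(-rT) = 64.5400 * 0.97530991 = 62.94650172
P = C - S*exp(-qT) + K*exp(-rT)
P = 8.8681 - 55.69000000 + 62.94650172 = 16.1246


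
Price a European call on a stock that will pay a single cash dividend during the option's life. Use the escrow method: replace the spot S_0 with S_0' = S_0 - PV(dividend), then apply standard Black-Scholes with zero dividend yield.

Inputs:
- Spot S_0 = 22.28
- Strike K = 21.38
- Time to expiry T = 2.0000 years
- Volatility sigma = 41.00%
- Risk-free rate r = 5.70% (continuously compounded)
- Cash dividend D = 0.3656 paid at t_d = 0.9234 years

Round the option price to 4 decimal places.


Answer: Price = 6.2367

Derivation:
PV(D) = D * exp(-r * t_d) = 0.3656 * 0.94872737 = 0.34685473
S_0' = S_0 - PV(D) = 22.2800 - 0.34685473 = 21.93314527
d1 = (ln(S_0'/K) + (r + sigma^2/2)*T) / (sigma*sqrt(T)) = 0.53057683
d2 = d1 - sigma*sqrt(T) = -0.04925073
exp(-rT) = 0.89225796
N(d1) = 0.70214397; N(d2) = 0.48035974
C = S_0' * N(d1) - K * exp(-rT) * N(d2) = 21.93314527 * 0.70214397 - 21.3800 * 0.89225796 * 0.48035974 = 6.2367


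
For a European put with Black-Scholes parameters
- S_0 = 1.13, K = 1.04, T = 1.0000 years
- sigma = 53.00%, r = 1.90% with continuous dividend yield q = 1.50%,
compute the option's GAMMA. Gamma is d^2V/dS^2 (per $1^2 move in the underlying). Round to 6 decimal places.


Answer: Gamma = 0.598481

Derivation:
d1 = 0.4291451313; d2 = -0.1008548687
phi(d1) = 0.3638471908; exp(-qT) = 0.9851119396; exp(-rT) = 0.9811793622
Gamma = exp(-qT) * phi(d1) / (S * sigma * sqrt(T)) = 0.9851119396 * 0.3638471908 / (1.1300 * 0.5300 * 1.0000000000) = 0.598481


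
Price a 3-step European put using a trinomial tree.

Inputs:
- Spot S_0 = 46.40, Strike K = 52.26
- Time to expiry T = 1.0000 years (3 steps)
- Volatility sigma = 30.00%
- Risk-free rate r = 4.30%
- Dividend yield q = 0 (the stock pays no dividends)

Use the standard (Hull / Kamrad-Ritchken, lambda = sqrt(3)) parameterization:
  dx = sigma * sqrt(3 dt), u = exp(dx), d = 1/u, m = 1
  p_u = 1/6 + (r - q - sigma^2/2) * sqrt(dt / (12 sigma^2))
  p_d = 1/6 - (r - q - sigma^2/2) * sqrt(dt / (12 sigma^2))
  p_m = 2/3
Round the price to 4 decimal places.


dt = T/N = 0.333333; dx = sigma*sqrt(3*dt) = 0.300000
u = exp(dx) = 1.349859; d = 1/u = 0.740818
p_u = 0.165556, p_m = 0.666667, p_d = 0.167778
Discount per step: exp(-r*dt) = 0.985769
Stock lattice S(k, j) with j the centered position index:
  k=0: S(0,+0) = 46.4000
  k=1: S(1,-1) = 34.3740; S(1,+0) = 46.4000; S(1,+1) = 62.6334
  k=2: S(2,-2) = 25.4649; S(2,-1) = 34.3740; S(2,+0) = 46.4000; S(2,+1) = 62.6334; S(2,+2) = 84.5463
  k=3: S(3,-3) = 18.8648; S(3,-2) = 25.4649; S(3,-1) = 34.3740; S(3,+0) = 46.4000; S(3,+1) = 62.6334; S(3,+2) = 84.5463; S(3,+3) = 114.1256
Terminal payoffs V(N, j) = max(K - S_T, 0):
  V(3,-3) = 33.395168; V(3,-2) = 26.795140; V(3,-1) = 17.886035; V(3,+0) = 5.860000; V(3,+1) = 0.000000; V(3,+2) = 0.000000; V(3,+3) = 0.000000
Backward induction: V(k, j) = exp(-r*dt) * [p_u * V(k+1, j+1) + p_m * V(k+1, j) + p_d * V(k+1, j-1)]
  V(2,-2) = exp(-r*dt) * [p_u*17.886035 + p_m*26.795140 + p_d*33.395168] = 26.051433
  V(2,-1) = exp(-r*dt) * [p_u*5.860000 + p_m*17.886035 + p_d*26.795140] = 17.142332
  V(2,+0) = exp(-r*dt) * [p_u*0.000000 + p_m*5.860000 + p_d*17.886035] = 6.809244
  V(2,+1) = exp(-r*dt) * [p_u*0.000000 + p_m*0.000000 + p_d*5.860000] = 0.969186
  V(2,+2) = exp(-r*dt) * [p_u*0.000000 + p_m*0.000000 + p_d*0.000000] = 0.000000
  V(1,-1) = exp(-r*dt) * [p_u*6.809244 + p_m*17.142332 + p_d*26.051433] = 16.685500
  V(1,+0) = exp(-r*dt) * [p_u*0.969186 + p_m*6.809244 + p_d*17.142332] = 7.468237
  V(1,+1) = exp(-r*dt) * [p_u*0.000000 + p_m*0.969186 + p_d*6.809244] = 1.763111
  V(0,+0) = exp(-r*dt) * [p_u*1.763111 + p_m*7.468237 + p_d*16.685500] = 7.955326

Answer: Price = V(0,0) = 7.9553
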